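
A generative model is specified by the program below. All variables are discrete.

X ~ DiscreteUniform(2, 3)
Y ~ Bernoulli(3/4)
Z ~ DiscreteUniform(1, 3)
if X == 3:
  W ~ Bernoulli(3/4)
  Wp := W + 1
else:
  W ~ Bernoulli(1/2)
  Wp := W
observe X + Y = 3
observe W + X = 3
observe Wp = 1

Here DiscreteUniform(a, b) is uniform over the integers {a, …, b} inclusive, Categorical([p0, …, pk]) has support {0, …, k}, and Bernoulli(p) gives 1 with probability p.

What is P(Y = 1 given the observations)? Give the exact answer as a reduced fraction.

P(Y = 1 | obs) = 6/7

Enumerate traces; 6 have nonzero weight after conditioning:
  (X=2, Y=1, Z=1, W=1) weight 1/16
  (X=2, Y=1, Z=2, W=1) weight 1/16
  (X=2, Y=1, Z=3, W=1) weight 1/16
  (X=3, Y=0, Z=1, W=0) weight 1/96
  (X=3, Y=0, Z=2, W=0) weight 1/96
  (X=3, Y=0, Z=3, W=0) weight 1/96
Group by Y:
  weight(Y=0) = 1/32
  weight(Y=1) = 3/16
Total weight = 1/32 + 3/16 = 7/32
P(Y=0 | obs) = 1/32 / 7/32 = 1/7
P(Y=1 | obs) = 3/16 / 7/32 = 6/7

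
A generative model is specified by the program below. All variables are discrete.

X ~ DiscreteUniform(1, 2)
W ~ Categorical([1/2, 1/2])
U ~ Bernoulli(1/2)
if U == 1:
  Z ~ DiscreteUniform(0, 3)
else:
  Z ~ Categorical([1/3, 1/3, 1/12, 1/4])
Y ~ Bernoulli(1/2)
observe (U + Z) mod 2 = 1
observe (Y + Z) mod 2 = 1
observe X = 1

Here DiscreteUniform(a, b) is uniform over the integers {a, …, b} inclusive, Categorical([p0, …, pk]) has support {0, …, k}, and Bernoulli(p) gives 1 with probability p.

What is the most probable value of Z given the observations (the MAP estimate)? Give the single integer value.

Enumerate traces; 8 have nonzero weight after conditioning:
  (X=1, W=0, U=0, Z=1, Y=0) weight 1/48
  (X=1, W=0, U=0, Z=3, Y=0) weight 1/64
  (X=1, W=0, U=1, Z=0, Y=1) weight 1/64
  (X=1, W=0, U=1, Z=2, Y=1) weight 1/64
  (X=1, W=1, U=0, Z=1, Y=0) weight 1/48
  (X=1, W=1, U=0, Z=3, Y=0) weight 1/64
  (X=1, W=1, U=1, Z=0, Y=1) weight 1/64
  (X=1, W=1, U=1, Z=2, Y=1) weight 1/64
Group by Z:
  weight(Z=0) = 1/32
  weight(Z=1) = 1/24
  weight(Z=2) = 1/32
  weight(Z=3) = 1/32
Total weight = 1/32 + 1/24 + 1/32 + 1/32 = 13/96
P(Z=0 | obs) = 1/32 / 13/96 = 3/13
P(Z=1 | obs) = 1/24 / 13/96 = 4/13
P(Z=2 | obs) = 1/32 / 13/96 = 3/13
P(Z=3 | obs) = 1/32 / 13/96 = 3/13
argmax = 1

argmax_v P(Z = v | obs) = 1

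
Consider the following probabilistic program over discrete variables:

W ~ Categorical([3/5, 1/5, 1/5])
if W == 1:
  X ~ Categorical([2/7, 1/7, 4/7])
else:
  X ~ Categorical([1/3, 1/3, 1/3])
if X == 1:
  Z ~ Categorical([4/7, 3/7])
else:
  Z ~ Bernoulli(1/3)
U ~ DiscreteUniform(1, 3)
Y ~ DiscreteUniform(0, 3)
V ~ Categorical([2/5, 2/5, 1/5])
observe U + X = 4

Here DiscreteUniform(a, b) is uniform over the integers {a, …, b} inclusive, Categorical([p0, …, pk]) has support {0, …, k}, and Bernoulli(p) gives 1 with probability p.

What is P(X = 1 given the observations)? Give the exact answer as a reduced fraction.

Enumerate traces; 144 have nonzero weight after conditioning:
  (W=0, X=1, Z=0, U=3, Y=0, V=0) weight 2/525
  (W=0, X=1, Z=0, U=3, Y=0, V=1) weight 2/525
  (W=0, X=1, Z=0, U=3, Y=0, V=2) weight 1/525
  (W=0, X=1, Z=0, U=3, Y=1, V=0) weight 2/525
  (W=0, X=1, Z=0, U=3, Y=1, V=1) weight 2/525
  (W=0, X=1, Z=0, U=3, Y=1, V=2) weight 1/525
  (W=0, X=1, Z=0, U=3, Y=2, V=0) weight 2/525
  (W=0, X=1, Z=0, U=3, Y=2, V=1) weight 2/525
  (W=0, X=2, Z=0, U=2, Y=0, V=0) weight 1/225
  … 135 more
Group by X:
  weight(X=1) = 31/315
  weight(X=2) = 8/63
Total weight = 31/315 + 8/63 = 71/315
P(X=1 | obs) = 31/315 / 71/315 = 31/71
P(X=2 | obs) = 8/63 / 71/315 = 40/71

P(X = 1 | obs) = 31/71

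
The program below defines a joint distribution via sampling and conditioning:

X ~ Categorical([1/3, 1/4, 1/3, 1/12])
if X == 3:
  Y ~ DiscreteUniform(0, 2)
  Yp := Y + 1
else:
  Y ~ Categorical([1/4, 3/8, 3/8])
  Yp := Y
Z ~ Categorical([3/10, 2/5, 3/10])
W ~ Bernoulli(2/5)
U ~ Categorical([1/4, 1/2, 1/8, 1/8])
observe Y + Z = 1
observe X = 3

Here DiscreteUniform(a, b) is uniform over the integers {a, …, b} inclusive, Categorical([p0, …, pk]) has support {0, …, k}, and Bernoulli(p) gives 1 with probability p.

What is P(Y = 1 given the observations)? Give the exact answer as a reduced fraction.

P(Y = 1 | obs) = 3/7

Enumerate traces; 16 have nonzero weight after conditioning:
  (X=3, Y=0, Z=1, W=0, U=0) weight 1/600
  (X=3, Y=0, Z=1, W=0, U=1) weight 1/300
  (X=3, Y=0, Z=1, W=0, U=2) weight 1/1200
  (X=3, Y=0, Z=1, W=0, U=3) weight 1/1200
  (X=3, Y=0, Z=1, W=1, U=0) weight 1/900
  (X=3, Y=0, Z=1, W=1, U=1) weight 1/450
  (X=3, Y=0, Z=1, W=1, U=2) weight 1/1800
  (X=3, Y=0, Z=1, W=1, U=3) weight 1/1800
  (X=3, Y=1, Z=0, W=0, U=0) weight 1/800
  … 7 more
Group by Y:
  weight(Y=0) = 1/90
  weight(Y=1) = 1/120
Total weight = 1/90 + 1/120 = 7/360
P(Y=0 | obs) = 1/90 / 7/360 = 4/7
P(Y=1 | obs) = 1/120 / 7/360 = 3/7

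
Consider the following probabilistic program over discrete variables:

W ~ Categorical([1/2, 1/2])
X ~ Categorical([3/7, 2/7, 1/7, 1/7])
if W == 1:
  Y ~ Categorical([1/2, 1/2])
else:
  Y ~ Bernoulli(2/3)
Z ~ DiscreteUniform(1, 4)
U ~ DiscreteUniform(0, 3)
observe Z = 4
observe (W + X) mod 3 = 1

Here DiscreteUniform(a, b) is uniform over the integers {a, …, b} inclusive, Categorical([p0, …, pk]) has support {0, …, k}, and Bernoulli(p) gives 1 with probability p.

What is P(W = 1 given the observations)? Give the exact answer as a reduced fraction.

Enumerate traces; 24 have nonzero weight after conditioning:
  (W=0, X=1, Y=0, Z=4, U=0) weight 1/336
  (W=0, X=1, Y=0, Z=4, U=1) weight 1/336
  (W=0, X=1, Y=0, Z=4, U=2) weight 1/336
  (W=0, X=1, Y=0, Z=4, U=3) weight 1/336
  (W=0, X=1, Y=1, Z=4, U=0) weight 1/168
  (W=0, X=1, Y=1, Z=4, U=1) weight 1/168
  (W=0, X=1, Y=1, Z=4, U=2) weight 1/168
  (W=0, X=1, Y=1, Z=4, U=3) weight 1/168
  (W=1, X=0, Y=0, Z=4, U=0) weight 3/448
  … 15 more
Group by W:
  weight(W=0) = 1/28
  weight(W=1) = 1/14
Total weight = 1/28 + 1/14 = 3/28
P(W=0 | obs) = 1/28 / 3/28 = 1/3
P(W=1 | obs) = 1/14 / 3/28 = 2/3

P(W = 1 | obs) = 2/3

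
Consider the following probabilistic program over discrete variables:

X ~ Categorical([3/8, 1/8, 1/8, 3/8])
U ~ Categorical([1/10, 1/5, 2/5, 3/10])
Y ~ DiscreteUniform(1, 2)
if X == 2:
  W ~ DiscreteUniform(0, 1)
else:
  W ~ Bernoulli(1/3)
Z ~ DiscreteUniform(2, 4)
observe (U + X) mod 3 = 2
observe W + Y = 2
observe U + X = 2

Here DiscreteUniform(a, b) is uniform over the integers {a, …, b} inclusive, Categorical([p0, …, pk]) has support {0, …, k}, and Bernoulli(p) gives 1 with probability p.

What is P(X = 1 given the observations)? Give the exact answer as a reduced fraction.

P(X = 1 | obs) = 2/15

Enumerate traces; 18 have nonzero weight after conditioning:
  (X=0, U=2, Y=1, W=1, Z=2) weight 1/120
  (X=0, U=2, Y=1, W=1, Z=3) weight 1/120
  (X=0, U=2, Y=1, W=1, Z=4) weight 1/120
  (X=0, U=2, Y=2, W=0, Z=2) weight 1/60
  (X=0, U=2, Y=2, W=0, Z=3) weight 1/60
  (X=0, U=2, Y=2, W=0, Z=4) weight 1/60
  (X=1, U=1, Y=1, W=1, Z=2) weight 1/720
  (X=1, U=1, Y=1, W=1, Z=3) weight 1/720
  (X=2, U=0, Y=1, W=1, Z=2) weight 1/960
  … 9 more
Group by X:
  weight(X=0) = 3/40
  weight(X=1) = 1/80
  weight(X=2) = 1/160
Total weight = 3/40 + 1/80 + 1/160 = 3/32
P(X=0 | obs) = 3/40 / 3/32 = 4/5
P(X=1 | obs) = 1/80 / 3/32 = 2/15
P(X=2 | obs) = 1/160 / 3/32 = 1/15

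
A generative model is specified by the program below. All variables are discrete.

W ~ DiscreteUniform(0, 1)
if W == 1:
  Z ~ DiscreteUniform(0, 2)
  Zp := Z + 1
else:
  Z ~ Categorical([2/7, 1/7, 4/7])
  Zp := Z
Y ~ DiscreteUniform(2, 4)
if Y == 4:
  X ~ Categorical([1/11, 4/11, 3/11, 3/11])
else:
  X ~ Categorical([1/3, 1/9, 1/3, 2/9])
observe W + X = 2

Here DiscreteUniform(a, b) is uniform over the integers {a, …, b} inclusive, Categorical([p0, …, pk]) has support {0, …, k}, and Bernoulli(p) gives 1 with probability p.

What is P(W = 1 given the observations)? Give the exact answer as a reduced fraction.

Enumerate traces; 18 have nonzero weight after conditioning:
  (W=0, Z=0, Y=2, X=2) weight 1/63
  (W=0, Z=0, Y=3, X=2) weight 1/63
  (W=0, Z=0, Y=4, X=2) weight 1/77
  (W=0, Z=1, Y=2, X=2) weight 1/126
  (W=0, Z=1, Y=3, X=2) weight 1/126
  (W=0, Z=1, Y=4, X=2) weight 1/154
  (W=0, Z=2, Y=2, X=2) weight 2/63
  (W=0, Z=2, Y=3, X=2) weight 2/63
  (W=1, Z=0, Y=2, X=1) weight 1/162
  … 9 more
Group by W:
  weight(W=0) = 31/198
  weight(W=1) = 29/297
Total weight = 31/198 + 29/297 = 151/594
P(W=0 | obs) = 31/198 / 151/594 = 93/151
P(W=1 | obs) = 29/297 / 151/594 = 58/151

P(W = 1 | obs) = 58/151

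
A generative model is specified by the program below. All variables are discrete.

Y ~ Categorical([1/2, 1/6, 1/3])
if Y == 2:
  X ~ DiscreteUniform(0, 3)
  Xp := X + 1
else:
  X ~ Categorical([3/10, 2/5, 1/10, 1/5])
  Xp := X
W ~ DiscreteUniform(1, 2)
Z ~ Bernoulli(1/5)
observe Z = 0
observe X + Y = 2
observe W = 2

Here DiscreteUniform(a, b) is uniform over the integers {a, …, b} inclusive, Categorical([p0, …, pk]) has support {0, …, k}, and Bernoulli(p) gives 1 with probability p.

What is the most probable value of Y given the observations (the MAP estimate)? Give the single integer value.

Enumerate traces; 3 have nonzero weight after conditioning:
  (Y=0, X=2, W=2, Z=0) weight 1/50
  (Y=1, X=1, W=2, Z=0) weight 2/75
  (Y=2, X=0, W=2, Z=0) weight 1/30
Group by Y:
  weight(Y=0) = 1/50
  weight(Y=1) = 2/75
  weight(Y=2) = 1/30
Total weight = 1/50 + 2/75 + 1/30 = 2/25
P(Y=0 | obs) = 1/50 / 2/25 = 1/4
P(Y=1 | obs) = 2/75 / 2/25 = 1/3
P(Y=2 | obs) = 1/30 / 2/25 = 5/12
argmax = 2

argmax_v P(Y = v | obs) = 2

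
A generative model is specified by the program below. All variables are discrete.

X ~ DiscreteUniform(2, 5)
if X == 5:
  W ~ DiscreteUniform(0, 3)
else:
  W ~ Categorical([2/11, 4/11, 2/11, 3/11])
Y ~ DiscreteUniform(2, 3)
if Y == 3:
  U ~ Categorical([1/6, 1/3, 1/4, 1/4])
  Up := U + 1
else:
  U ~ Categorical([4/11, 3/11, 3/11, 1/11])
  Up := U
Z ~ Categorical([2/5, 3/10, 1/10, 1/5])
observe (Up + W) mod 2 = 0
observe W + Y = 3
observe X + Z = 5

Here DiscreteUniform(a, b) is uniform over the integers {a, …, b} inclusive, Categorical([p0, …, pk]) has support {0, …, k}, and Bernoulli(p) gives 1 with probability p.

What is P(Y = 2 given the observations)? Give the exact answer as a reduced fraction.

Enumerate traces; 16 have nonzero weight after conditioning:
  (X=2, W=0, Y=3, U=1, Z=3) weight 1/660
  (X=2, W=0, Y=3, U=3, Z=3) weight 1/880
  (X=2, W=1, Y=2, U=1, Z=3) weight 3/1210
  (X=2, W=1, Y=2, U=3, Z=3) weight 1/1210
  (X=3, W=0, Y=3, U=1, Z=2) weight 1/1320
  (X=3, W=0, Y=3, U=3, Z=2) weight 1/1760
  (X=3, W=1, Y=2, U=1, Z=2) weight 3/2420
  (X=3, W=1, Y=2, U=3, Z=2) weight 1/2420
  … 8 more
Group by Y:
  weight(Y=2) = 7/484
  weight(Y=3) = 161/10560
Total weight = 7/484 + 161/10560 = 3451/116160
P(Y=2 | obs) = 7/484 / 3451/116160 = 240/493
P(Y=3 | obs) = 161/10560 / 3451/116160 = 253/493

P(Y = 2 | obs) = 240/493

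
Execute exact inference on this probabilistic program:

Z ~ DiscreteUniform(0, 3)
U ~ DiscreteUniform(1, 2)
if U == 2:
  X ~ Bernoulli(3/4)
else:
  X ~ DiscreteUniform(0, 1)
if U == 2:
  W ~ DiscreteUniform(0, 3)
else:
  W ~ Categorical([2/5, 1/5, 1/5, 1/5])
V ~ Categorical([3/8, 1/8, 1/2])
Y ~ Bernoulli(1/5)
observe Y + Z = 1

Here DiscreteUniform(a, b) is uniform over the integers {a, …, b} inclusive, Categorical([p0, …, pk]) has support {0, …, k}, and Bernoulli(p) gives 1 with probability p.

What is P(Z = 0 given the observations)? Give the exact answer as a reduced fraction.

Enumerate traces; 96 have nonzero weight after conditioning:
  (Z=0, U=1, X=0, W=0, V=0, Y=1) weight 3/1600
  (Z=0, U=1, X=0, W=0, V=1, Y=1) weight 1/1600
  (Z=0, U=1, X=0, W=0, V=2, Y=1) weight 1/400
  (Z=0, U=1, X=0, W=1, V=0, Y=1) weight 3/3200
  (Z=0, U=1, X=0, W=1, V=1, Y=1) weight 1/3200
  (Z=0, U=1, X=0, W=1, V=2, Y=1) weight 1/800
  (Z=0, U=1, X=0, W=2, V=0, Y=1) weight 3/3200
  (Z=0, U=1, X=0, W=2, V=1, Y=1) weight 1/3200
  (Z=1, U=1, X=0, W=0, V=0, Y=0) weight 3/400
  … 87 more
Group by Z:
  weight(Z=0) = 1/20
  weight(Z=1) = 1/5
Total weight = 1/20 + 1/5 = 1/4
P(Z=0 | obs) = 1/20 / 1/4 = 1/5
P(Z=1 | obs) = 1/5 / 1/4 = 4/5

P(Z = 0 | obs) = 1/5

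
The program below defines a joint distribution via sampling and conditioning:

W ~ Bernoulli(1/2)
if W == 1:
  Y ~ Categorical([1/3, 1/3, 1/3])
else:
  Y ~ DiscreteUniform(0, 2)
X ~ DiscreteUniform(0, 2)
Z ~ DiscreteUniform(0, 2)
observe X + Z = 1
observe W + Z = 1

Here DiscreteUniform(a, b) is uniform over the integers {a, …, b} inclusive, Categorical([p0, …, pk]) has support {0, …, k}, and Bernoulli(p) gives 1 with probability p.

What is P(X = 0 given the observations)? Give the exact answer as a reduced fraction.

Enumerate traces; 6 have nonzero weight after conditioning:
  (W=0, Y=0, X=0, Z=1) weight 1/54
  (W=0, Y=1, X=0, Z=1) weight 1/54
  (W=0, Y=2, X=0, Z=1) weight 1/54
  (W=1, Y=0, X=1, Z=0) weight 1/54
  (W=1, Y=1, X=1, Z=0) weight 1/54
  (W=1, Y=2, X=1, Z=0) weight 1/54
Group by X:
  weight(X=0) = 1/18
  weight(X=1) = 1/18
Total weight = 1/18 + 1/18 = 1/9
P(X=0 | obs) = 1/18 / 1/9 = 1/2
P(X=1 | obs) = 1/18 / 1/9 = 1/2

P(X = 0 | obs) = 1/2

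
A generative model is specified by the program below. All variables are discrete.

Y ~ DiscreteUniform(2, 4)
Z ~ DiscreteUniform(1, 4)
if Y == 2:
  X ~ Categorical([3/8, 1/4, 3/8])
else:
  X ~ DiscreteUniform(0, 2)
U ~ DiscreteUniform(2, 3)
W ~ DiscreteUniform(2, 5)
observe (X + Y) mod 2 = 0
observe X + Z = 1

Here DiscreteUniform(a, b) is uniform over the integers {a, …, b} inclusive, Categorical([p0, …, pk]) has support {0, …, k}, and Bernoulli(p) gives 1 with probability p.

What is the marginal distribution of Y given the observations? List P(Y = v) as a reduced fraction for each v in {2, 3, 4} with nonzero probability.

P(Y=2) = 9/17, P(Y=4) = 8/17

Enumerate traces; 16 have nonzero weight after conditioning:
  (Y=2, Z=1, X=0, U=2, W=2) weight 1/256
  (Y=2, Z=1, X=0, U=2, W=3) weight 1/256
  (Y=2, Z=1, X=0, U=2, W=4) weight 1/256
  (Y=2, Z=1, X=0, U=2, W=5) weight 1/256
  (Y=2, Z=1, X=0, U=3, W=2) weight 1/256
  (Y=2, Z=1, X=0, U=3, W=3) weight 1/256
  (Y=2, Z=1, X=0, U=3, W=4) weight 1/256
  (Y=2, Z=1, X=0, U=3, W=5) weight 1/256
  (Y=4, Z=1, X=0, U=2, W=2) weight 1/288
  … 7 more
Group by Y:
  weight(Y=2) = 1/32
  weight(Y=4) = 1/36
Total weight = 1/32 + 1/36 = 17/288
P(Y=2 | obs) = 1/32 / 17/288 = 9/17
P(Y=4 | obs) = 1/36 / 17/288 = 8/17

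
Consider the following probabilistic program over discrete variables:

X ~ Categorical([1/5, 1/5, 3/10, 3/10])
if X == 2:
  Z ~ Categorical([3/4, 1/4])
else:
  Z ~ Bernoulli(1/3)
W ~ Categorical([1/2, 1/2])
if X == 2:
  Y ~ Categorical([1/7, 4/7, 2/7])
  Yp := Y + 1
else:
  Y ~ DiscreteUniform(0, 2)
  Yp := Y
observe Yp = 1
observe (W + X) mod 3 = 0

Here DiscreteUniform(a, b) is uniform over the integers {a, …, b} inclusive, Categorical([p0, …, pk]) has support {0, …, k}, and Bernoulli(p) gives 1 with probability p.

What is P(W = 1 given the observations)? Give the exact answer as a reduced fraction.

P(W = 1 | obs) = 9/44

Enumerate traces; 6 have nonzero weight after conditioning:
  (X=0, Z=0, W=0, Y=1) weight 1/45
  (X=0, Z=1, W=0, Y=1) weight 1/90
  (X=2, Z=0, W=1, Y=0) weight 9/560
  (X=2, Z=1, W=1, Y=0) weight 3/560
  (X=3, Z=0, W=0, Y=1) weight 1/30
  (X=3, Z=1, W=0, Y=1) weight 1/60
Group by W:
  weight(W=0) = 1/12
  weight(W=1) = 3/140
Total weight = 1/12 + 3/140 = 11/105
P(W=0 | obs) = 1/12 / 11/105 = 35/44
P(W=1 | obs) = 3/140 / 11/105 = 9/44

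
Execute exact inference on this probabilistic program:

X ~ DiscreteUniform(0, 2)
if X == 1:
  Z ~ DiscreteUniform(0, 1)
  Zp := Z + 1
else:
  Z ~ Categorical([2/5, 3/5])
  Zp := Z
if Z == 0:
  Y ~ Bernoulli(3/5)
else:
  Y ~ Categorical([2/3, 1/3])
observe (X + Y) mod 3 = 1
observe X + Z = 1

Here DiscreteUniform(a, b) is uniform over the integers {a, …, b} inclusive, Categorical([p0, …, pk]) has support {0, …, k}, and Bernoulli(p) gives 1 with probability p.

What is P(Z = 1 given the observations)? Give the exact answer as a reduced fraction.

P(Z = 1 | obs) = 1/2

Enumerate traces; 2 have nonzero weight after conditioning:
  (X=0, Z=1, Y=1) weight 1/15
  (X=1, Z=0, Y=0) weight 1/15
Group by Z:
  weight(Z=0) = 1/15
  weight(Z=1) = 1/15
Total weight = 1/15 + 1/15 = 2/15
P(Z=0 | obs) = 1/15 / 2/15 = 1/2
P(Z=1 | obs) = 1/15 / 2/15 = 1/2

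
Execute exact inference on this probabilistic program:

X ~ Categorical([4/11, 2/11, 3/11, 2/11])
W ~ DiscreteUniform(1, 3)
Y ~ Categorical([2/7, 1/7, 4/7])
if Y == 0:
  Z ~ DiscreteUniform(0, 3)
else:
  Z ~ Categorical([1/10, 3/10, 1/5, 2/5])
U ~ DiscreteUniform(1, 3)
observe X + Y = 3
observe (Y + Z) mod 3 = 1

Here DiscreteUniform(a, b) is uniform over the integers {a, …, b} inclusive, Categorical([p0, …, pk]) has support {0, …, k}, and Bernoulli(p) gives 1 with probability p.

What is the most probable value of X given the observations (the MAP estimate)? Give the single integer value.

Enumerate traces; 36 have nonzero weight after conditioning:
  (X=1, W=1, Y=2, Z=2, U=1) weight 8/3465
  (X=1, W=1, Y=2, Z=2, U=2) weight 8/3465
  (X=1, W=1, Y=2, Z=2, U=3) weight 8/3465
  (X=1, W=2, Y=2, Z=2, U=1) weight 8/3465
  (X=1, W=2, Y=2, Z=2, U=2) weight 8/3465
  (X=1, W=2, Y=2, Z=2, U=3) weight 8/3465
  (X=1, W=3, Y=2, Z=2, U=1) weight 8/3465
  (X=1, W=3, Y=2, Z=2, U=2) weight 8/3465
  (X=2, W=1, Y=1, Z=0, U=1) weight 1/2310
  (X=3, W=1, Y=0, Z=1, U=1) weight 1/693
  … 26 more
Group by X:
  weight(X=1) = 8/385
  weight(X=2) = 3/154
  weight(X=3) = 1/77
Total weight = 8/385 + 3/154 + 1/77 = 41/770
P(X=1 | obs) = 8/385 / 41/770 = 16/41
P(X=2 | obs) = 3/154 / 41/770 = 15/41
P(X=3 | obs) = 1/77 / 41/770 = 10/41
argmax = 1

argmax_v P(X = v | obs) = 1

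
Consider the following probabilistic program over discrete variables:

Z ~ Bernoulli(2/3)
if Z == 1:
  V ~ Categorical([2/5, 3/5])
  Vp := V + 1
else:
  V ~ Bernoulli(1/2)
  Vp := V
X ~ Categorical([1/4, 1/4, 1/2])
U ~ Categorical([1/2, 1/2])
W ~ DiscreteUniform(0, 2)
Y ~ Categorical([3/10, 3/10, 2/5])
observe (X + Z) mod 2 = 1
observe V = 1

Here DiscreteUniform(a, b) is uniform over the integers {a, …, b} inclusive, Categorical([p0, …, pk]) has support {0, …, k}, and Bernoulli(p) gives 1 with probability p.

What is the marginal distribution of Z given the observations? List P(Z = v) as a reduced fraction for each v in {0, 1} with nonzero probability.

P(Z=0) = 5/41, P(Z=1) = 36/41

Enumerate traces; 54 have nonzero weight after conditioning:
  (Z=0, V=1, X=1, U=0, W=0, Y=0) weight 1/480
  (Z=0, V=1, X=1, U=0, W=0, Y=1) weight 1/480
  (Z=0, V=1, X=1, U=0, W=0, Y=2) weight 1/360
  (Z=0, V=1, X=1, U=0, W=1, Y=0) weight 1/480
  (Z=0, V=1, X=1, U=0, W=1, Y=1) weight 1/480
  (Z=0, V=1, X=1, U=0, W=1, Y=2) weight 1/360
  (Z=0, V=1, X=1, U=0, W=2, Y=0) weight 1/480
  (Z=0, V=1, X=1, U=0, W=2, Y=1) weight 1/480
  (Z=1, V=1, X=0, U=0, W=0, Y=0) weight 1/200
  … 45 more
Group by Z:
  weight(Z=0) = 1/24
  weight(Z=1) = 3/10
Total weight = 1/24 + 3/10 = 41/120
P(Z=0 | obs) = 1/24 / 41/120 = 5/41
P(Z=1 | obs) = 3/10 / 41/120 = 36/41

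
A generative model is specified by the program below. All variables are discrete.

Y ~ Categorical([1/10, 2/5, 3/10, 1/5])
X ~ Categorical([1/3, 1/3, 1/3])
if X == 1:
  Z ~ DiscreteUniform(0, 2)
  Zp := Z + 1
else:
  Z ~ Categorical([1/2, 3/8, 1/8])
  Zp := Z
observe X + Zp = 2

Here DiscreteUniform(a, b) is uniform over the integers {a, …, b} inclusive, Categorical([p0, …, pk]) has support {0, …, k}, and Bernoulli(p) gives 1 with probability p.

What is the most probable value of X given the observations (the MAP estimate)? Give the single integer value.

Enumerate traces; 12 have nonzero weight after conditioning:
  (Y=0, X=0, Z=2) weight 1/240
  (Y=0, X=1, Z=0) weight 1/90
  (Y=0, X=2, Z=0) weight 1/60
  (Y=1, X=0, Z=2) weight 1/60
  (Y=1, X=1, Z=0) weight 2/45
  (Y=1, X=2, Z=0) weight 1/15
  (Y=2, X=0, Z=2) weight 1/80
  (Y=2, X=1, Z=0) weight 1/30
  … 4 more
Group by X:
  weight(X=0) = 1/24
  weight(X=1) = 1/9
  weight(X=2) = 1/6
Total weight = 1/24 + 1/9 + 1/6 = 23/72
P(X=0 | obs) = 1/24 / 23/72 = 3/23
P(X=1 | obs) = 1/9 / 23/72 = 8/23
P(X=2 | obs) = 1/6 / 23/72 = 12/23
argmax = 2

argmax_v P(X = v | obs) = 2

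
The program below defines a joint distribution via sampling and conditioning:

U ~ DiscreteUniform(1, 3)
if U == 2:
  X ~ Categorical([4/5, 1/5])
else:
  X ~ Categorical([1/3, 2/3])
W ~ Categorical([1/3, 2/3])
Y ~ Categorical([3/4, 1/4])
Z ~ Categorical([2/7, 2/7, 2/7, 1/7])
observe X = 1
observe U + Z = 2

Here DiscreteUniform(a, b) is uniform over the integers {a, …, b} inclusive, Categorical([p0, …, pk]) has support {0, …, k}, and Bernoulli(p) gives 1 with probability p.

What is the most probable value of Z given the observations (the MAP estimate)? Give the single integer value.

argmax_v P(Z = v | obs) = 1

Enumerate traces; 8 have nonzero weight after conditioning:
  (U=1, X=1, W=0, Y=0, Z=1) weight 1/63
  (U=1, X=1, W=0, Y=1, Z=1) weight 1/189
  (U=1, X=1, W=1, Y=0, Z=1) weight 2/63
  (U=1, X=1, W=1, Y=1, Z=1) weight 2/189
  (U=2, X=1, W=0, Y=0, Z=0) weight 1/210
  (U=2, X=1, W=0, Y=1, Z=0) weight 1/630
  (U=2, X=1, W=1, Y=0, Z=0) weight 1/105
  (U=2, X=1, W=1, Y=1, Z=0) weight 1/315
Group by Z:
  weight(Z=0) = 2/105
  weight(Z=1) = 4/63
Total weight = 2/105 + 4/63 = 26/315
P(Z=0 | obs) = 2/105 / 26/315 = 3/13
P(Z=1 | obs) = 4/63 / 26/315 = 10/13
argmax = 1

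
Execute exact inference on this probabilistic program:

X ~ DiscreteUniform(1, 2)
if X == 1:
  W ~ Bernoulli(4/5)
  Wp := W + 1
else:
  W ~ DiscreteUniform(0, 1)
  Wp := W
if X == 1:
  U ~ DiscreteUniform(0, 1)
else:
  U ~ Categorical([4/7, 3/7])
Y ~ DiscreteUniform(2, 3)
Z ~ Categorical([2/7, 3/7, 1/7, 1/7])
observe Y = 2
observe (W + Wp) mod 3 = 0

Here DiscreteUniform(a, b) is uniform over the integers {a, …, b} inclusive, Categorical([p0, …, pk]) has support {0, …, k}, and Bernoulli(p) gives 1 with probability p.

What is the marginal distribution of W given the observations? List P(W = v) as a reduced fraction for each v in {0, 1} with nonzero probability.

Enumerate traces; 16 have nonzero weight after conditioning:
  (X=1, W=1, U=0, Y=2, Z=0) weight 1/35
  (X=1, W=1, U=0, Y=2, Z=1) weight 3/70
  (X=1, W=1, U=0, Y=2, Z=2) weight 1/70
  (X=1, W=1, U=0, Y=2, Z=3) weight 1/70
  (X=1, W=1, U=1, Y=2, Z=0) weight 1/35
  (X=1, W=1, U=1, Y=2, Z=1) weight 3/70
  (X=1, W=1, U=1, Y=2, Z=2) weight 1/70
  (X=1, W=1, U=1, Y=2, Z=3) weight 1/70
  (X=2, W=0, U=0, Y=2, Z=0) weight 1/49
  … 7 more
Group by W:
  weight(W=0) = 1/8
  weight(W=1) = 1/5
Total weight = 1/8 + 1/5 = 13/40
P(W=0 | obs) = 1/8 / 13/40 = 5/13
P(W=1 | obs) = 1/5 / 13/40 = 8/13

P(W=0) = 5/13, P(W=1) = 8/13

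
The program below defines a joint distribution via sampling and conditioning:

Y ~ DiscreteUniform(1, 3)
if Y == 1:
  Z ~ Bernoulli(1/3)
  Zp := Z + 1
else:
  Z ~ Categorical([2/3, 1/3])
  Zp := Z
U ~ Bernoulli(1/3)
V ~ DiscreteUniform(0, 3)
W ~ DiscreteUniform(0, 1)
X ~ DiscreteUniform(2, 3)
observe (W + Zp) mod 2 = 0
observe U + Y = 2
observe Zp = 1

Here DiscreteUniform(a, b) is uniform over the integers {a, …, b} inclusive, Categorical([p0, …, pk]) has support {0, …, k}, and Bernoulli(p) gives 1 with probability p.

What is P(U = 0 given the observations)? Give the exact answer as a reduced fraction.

Enumerate traces; 16 have nonzero weight after conditioning:
  (Y=1, Z=0, U=1, V=0, W=1, X=2) weight 1/216
  (Y=1, Z=0, U=1, V=0, W=1, X=3) weight 1/216
  (Y=1, Z=0, U=1, V=1, W=1, X=2) weight 1/216
  (Y=1, Z=0, U=1, V=1, W=1, X=3) weight 1/216
  (Y=1, Z=0, U=1, V=2, W=1, X=2) weight 1/216
  (Y=1, Z=0, U=1, V=2, W=1, X=3) weight 1/216
  (Y=1, Z=0, U=1, V=3, W=1, X=2) weight 1/216
  (Y=1, Z=0, U=1, V=3, W=1, X=3) weight 1/216
  (Y=2, Z=1, U=0, V=0, W=1, X=2) weight 1/216
  … 7 more
Group by U:
  weight(U=0) = 1/27
  weight(U=1) = 1/27
Total weight = 1/27 + 1/27 = 2/27
P(U=0 | obs) = 1/27 / 2/27 = 1/2
P(U=1 | obs) = 1/27 / 2/27 = 1/2

P(U = 0 | obs) = 1/2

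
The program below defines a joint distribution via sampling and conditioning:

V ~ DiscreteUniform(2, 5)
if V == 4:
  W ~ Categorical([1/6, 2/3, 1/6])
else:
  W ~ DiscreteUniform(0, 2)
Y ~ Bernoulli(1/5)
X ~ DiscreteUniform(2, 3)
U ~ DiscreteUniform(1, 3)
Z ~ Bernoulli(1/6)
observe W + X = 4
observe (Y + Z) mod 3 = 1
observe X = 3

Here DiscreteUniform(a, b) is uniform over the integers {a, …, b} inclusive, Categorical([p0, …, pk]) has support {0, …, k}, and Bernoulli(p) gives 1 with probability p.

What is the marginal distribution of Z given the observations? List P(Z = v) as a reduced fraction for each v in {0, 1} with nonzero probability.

Enumerate traces; 24 have nonzero weight after conditioning:
  (V=2, W=1, Y=0, X=3, U=1, Z=1) weight 1/540
  (V=2, W=1, Y=0, X=3, U=2, Z=1) weight 1/540
  (V=2, W=1, Y=0, X=3, U=3, Z=1) weight 1/540
  (V=2, W=1, Y=1, X=3, U=1, Z=0) weight 1/432
  (V=2, W=1, Y=1, X=3, U=2, Z=0) weight 1/432
  (V=2, W=1, Y=1, X=3, U=3, Z=0) weight 1/432
  (V=3, W=1, Y=0, X=3, U=1, Z=1) weight 1/540
  (V=3, W=1, Y=0, X=3, U=2, Z=1) weight 1/540
  … 16 more
Group by Z:
  weight(Z=0) = 5/144
  weight(Z=1) = 1/36
Total weight = 5/144 + 1/36 = 1/16
P(Z=0 | obs) = 5/144 / 1/16 = 5/9
P(Z=1 | obs) = 1/36 / 1/16 = 4/9

P(Z=0) = 5/9, P(Z=1) = 4/9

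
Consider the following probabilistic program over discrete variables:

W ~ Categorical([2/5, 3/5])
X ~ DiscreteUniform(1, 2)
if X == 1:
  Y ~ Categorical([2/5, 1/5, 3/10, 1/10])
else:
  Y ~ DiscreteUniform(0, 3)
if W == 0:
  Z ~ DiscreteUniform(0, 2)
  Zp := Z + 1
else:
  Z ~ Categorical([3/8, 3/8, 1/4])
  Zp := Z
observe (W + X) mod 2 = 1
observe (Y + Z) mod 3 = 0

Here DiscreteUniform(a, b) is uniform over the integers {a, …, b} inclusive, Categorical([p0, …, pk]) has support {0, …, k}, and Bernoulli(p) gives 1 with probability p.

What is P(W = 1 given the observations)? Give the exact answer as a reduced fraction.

Enumerate traces; 8 have nonzero weight after conditioning:
  (W=0, X=1, Y=0, Z=0) weight 2/75
  (W=0, X=1, Y=1, Z=2) weight 1/75
  (W=0, X=1, Y=2, Z=1) weight 1/50
  (W=0, X=1, Y=3, Z=0) weight 1/150
  (W=1, X=2, Y=0, Z=0) weight 9/320
  (W=1, X=2, Y=1, Z=2) weight 3/160
  (W=1, X=2, Y=2, Z=1) weight 9/320
  (W=1, X=2, Y=3, Z=0) weight 9/320
Group by W:
  weight(W=0) = 1/15
  weight(W=1) = 33/320
Total weight = 1/15 + 33/320 = 163/960
P(W=0 | obs) = 1/15 / 163/960 = 64/163
P(W=1 | obs) = 33/320 / 163/960 = 99/163

P(W = 1 | obs) = 99/163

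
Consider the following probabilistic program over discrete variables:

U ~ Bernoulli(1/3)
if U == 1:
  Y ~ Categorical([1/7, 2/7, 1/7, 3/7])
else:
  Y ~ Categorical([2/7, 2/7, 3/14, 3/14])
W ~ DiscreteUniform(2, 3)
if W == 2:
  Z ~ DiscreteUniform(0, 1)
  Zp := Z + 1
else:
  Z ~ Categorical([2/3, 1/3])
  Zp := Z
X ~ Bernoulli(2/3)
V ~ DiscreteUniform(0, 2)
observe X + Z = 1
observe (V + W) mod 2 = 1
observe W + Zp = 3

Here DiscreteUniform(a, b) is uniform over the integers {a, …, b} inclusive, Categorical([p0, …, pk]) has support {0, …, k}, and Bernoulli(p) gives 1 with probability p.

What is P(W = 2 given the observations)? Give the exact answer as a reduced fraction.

Enumerate traces; 24 have nonzero weight after conditioning:
  (U=0, Y=0, W=2, Z=0, X=1, V=1) weight 2/189
  (U=0, Y=0, W=3, Z=0, X=1, V=0) weight 8/567
  (U=0, Y=0, W=3, Z=0, X=1, V=2) weight 8/567
  (U=0, Y=1, W=2, Z=0, X=1, V=1) weight 2/189
  (U=0, Y=1, W=3, Z=0, X=1, V=0) weight 8/567
  (U=0, Y=1, W=3, Z=0, X=1, V=2) weight 8/567
  (U=0, Y=2, W=2, Z=0, X=1, V=1) weight 1/126
  (U=0, Y=2, W=3, Z=0, X=1, V=0) weight 2/189
  … 16 more
Group by W:
  weight(W=2) = 1/18
  weight(W=3) = 4/27
Total weight = 1/18 + 4/27 = 11/54
P(W=2 | obs) = 1/18 / 11/54 = 3/11
P(W=3 | obs) = 4/27 / 11/54 = 8/11

P(W = 2 | obs) = 3/11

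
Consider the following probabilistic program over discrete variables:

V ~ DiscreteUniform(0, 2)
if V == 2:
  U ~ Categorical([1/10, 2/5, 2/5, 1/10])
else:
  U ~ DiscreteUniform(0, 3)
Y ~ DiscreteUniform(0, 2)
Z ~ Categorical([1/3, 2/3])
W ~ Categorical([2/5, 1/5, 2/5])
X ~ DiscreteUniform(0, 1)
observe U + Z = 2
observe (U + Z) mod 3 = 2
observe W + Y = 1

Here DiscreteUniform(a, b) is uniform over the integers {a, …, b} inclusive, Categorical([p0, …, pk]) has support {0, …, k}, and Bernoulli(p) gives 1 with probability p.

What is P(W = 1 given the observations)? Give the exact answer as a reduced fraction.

Enumerate traces; 24 have nonzero weight after conditioning:
  (V=0, U=1, Y=0, Z=1, W=1, X=0) weight 1/540
  (V=0, U=1, Y=0, Z=1, W=1, X=1) weight 1/540
  (V=0, U=1, Y=1, Z=1, W=0, X=0) weight 1/270
  (V=0, U=1, Y=1, Z=1, W=0, X=1) weight 1/270
  (V=0, U=2, Y=0, Z=0, W=1, X=0) weight 1/1080
  (V=0, U=2, Y=0, Z=0, W=1, X=1) weight 1/1080
  (V=0, U=2, Y=1, Z=0, W=0, X=0) weight 1/540
  (V=0, U=2, Y=1, Z=0, W=0, X=1) weight 1/540
  … 16 more
Group by W:
  weight(W=0) = 1/25
  weight(W=1) = 1/50
Total weight = 1/25 + 1/50 = 3/50
P(W=0 | obs) = 1/25 / 3/50 = 2/3
P(W=1 | obs) = 1/50 / 3/50 = 1/3

P(W = 1 | obs) = 1/3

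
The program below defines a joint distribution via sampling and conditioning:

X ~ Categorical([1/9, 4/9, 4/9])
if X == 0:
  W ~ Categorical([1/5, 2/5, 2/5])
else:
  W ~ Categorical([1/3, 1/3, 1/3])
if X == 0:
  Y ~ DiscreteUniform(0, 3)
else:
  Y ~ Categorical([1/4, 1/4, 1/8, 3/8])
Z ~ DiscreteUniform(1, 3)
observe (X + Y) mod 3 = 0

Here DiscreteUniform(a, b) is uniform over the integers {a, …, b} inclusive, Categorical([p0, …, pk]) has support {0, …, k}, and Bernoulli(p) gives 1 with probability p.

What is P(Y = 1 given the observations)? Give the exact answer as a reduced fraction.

P(Y = 1 | obs) = 1/2

Enumerate traces; 36 have nonzero weight after conditioning:
  (X=0, W=0, Y=0, Z=1) weight 1/540
  (X=0, W=0, Y=0, Z=2) weight 1/540
  (X=0, W=0, Y=0, Z=3) weight 1/540
  (X=0, W=0, Y=3, Z=1) weight 1/540
  (X=0, W=0, Y=3, Z=2) weight 1/540
  (X=0, W=0, Y=3, Z=3) weight 1/540
  (X=0, W=1, Y=0, Z=1) weight 1/270
  (X=0, W=1, Y=0, Z=2) weight 1/270
  (X=1, W=0, Y=2, Z=1) weight 1/162
  (X=2, W=0, Y=1, Z=1) weight 1/81
  … 26 more
Group by Y:
  weight(Y=0) = 1/36
  weight(Y=1) = 1/9
  weight(Y=2) = 1/18
  weight(Y=3) = 1/36
Total weight = 1/36 + 1/9 + 1/18 + 1/36 = 2/9
P(Y=0 | obs) = 1/36 / 2/9 = 1/8
P(Y=1 | obs) = 1/9 / 2/9 = 1/2
P(Y=2 | obs) = 1/18 / 2/9 = 1/4
P(Y=3 | obs) = 1/36 / 2/9 = 1/8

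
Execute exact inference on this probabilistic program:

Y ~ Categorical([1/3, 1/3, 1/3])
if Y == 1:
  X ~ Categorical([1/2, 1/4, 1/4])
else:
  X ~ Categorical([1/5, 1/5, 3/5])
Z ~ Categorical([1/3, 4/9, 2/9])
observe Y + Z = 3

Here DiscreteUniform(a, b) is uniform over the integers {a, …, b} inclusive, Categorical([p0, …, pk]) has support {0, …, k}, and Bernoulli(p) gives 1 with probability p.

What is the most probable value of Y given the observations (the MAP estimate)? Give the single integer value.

argmax_v P(Y = v | obs) = 2

Enumerate traces; 6 have nonzero weight after conditioning:
  (Y=1, X=0, Z=2) weight 1/27
  (Y=1, X=1, Z=2) weight 1/54
  (Y=1, X=2, Z=2) weight 1/54
  (Y=2, X=0, Z=1) weight 4/135
  (Y=2, X=1, Z=1) weight 4/135
  (Y=2, X=2, Z=1) weight 4/45
Group by Y:
  weight(Y=1) = 2/27
  weight(Y=2) = 4/27
Total weight = 2/27 + 4/27 = 2/9
P(Y=1 | obs) = 2/27 / 2/9 = 1/3
P(Y=2 | obs) = 4/27 / 2/9 = 2/3
argmax = 2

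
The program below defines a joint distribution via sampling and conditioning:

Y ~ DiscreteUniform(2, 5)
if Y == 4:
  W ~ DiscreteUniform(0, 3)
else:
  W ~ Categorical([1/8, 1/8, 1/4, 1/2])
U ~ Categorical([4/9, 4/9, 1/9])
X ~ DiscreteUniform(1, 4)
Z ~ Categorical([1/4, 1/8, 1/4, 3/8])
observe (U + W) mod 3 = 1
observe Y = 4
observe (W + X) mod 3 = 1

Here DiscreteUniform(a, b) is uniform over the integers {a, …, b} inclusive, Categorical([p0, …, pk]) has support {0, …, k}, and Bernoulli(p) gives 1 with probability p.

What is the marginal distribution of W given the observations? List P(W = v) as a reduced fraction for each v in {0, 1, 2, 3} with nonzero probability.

Enumerate traces; 24 have nonzero weight after conditioning:
  (Y=4, W=0, U=1, X=1, Z=0) weight 1/576
  (Y=4, W=0, U=1, X=1, Z=1) weight 1/1152
  (Y=4, W=0, U=1, X=1, Z=2) weight 1/576
  (Y=4, W=0, U=1, X=1, Z=3) weight 1/384
  (Y=4, W=0, U=1, X=4, Z=0) weight 1/576
  (Y=4, W=0, U=1, X=4, Z=1) weight 1/1152
  (Y=4, W=0, U=1, X=4, Z=2) weight 1/576
  (Y=4, W=0, U=1, X=4, Z=3) weight 1/384
  (Y=4, W=1, U=0, X=3, Z=0) weight 1/576
  (Y=4, W=2, U=2, X=2, Z=0) weight 1/2304
  … 14 more
Group by W:
  weight(W=0) = 1/72
  weight(W=1) = 1/144
  weight(W=2) = 1/576
  weight(W=3) = 1/72
Total weight = 1/72 + 1/144 + 1/576 + 1/72 = 7/192
P(W=0 | obs) = 1/72 / 7/192 = 8/21
P(W=1 | obs) = 1/144 / 7/192 = 4/21
P(W=2 | obs) = 1/576 / 7/192 = 1/21
P(W=3 | obs) = 1/72 / 7/192 = 8/21

P(W=0) = 8/21, P(W=1) = 4/21, P(W=2) = 1/21, P(W=3) = 8/21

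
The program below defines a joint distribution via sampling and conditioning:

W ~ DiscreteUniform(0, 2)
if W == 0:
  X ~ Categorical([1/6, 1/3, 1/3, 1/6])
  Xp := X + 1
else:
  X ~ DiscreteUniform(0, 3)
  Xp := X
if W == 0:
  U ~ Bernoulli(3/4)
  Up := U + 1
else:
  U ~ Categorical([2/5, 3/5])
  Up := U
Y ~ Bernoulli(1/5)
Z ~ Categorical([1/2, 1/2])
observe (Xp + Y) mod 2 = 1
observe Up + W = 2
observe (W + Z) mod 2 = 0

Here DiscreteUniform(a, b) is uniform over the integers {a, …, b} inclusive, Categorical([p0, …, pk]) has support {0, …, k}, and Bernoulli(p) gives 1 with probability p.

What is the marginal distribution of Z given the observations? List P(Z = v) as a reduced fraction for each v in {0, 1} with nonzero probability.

Enumerate traces; 12 have nonzero weight after conditioning:
  (W=0, X=0, U=1, Y=0, Z=0) weight 1/60
  (W=0, X=1, U=1, Y=1, Z=0) weight 1/120
  (W=0, X=2, U=1, Y=0, Z=0) weight 1/30
  (W=0, X=3, U=1, Y=1, Z=0) weight 1/240
  (W=1, X=0, U=1, Y=1, Z=1) weight 1/200
  (W=1, X=1, U=1, Y=0, Z=1) weight 1/50
  (W=1, X=2, U=1, Y=1, Z=1) weight 1/200
  (W=1, X=3, U=1, Y=0, Z=1) weight 1/50
  … 4 more
Group by Z:
  weight(Z=0) = 23/240
  weight(Z=1) = 1/20
Total weight = 23/240 + 1/20 = 7/48
P(Z=0 | obs) = 23/240 / 7/48 = 23/35
P(Z=1 | obs) = 1/20 / 7/48 = 12/35

P(Z=0) = 23/35, P(Z=1) = 12/35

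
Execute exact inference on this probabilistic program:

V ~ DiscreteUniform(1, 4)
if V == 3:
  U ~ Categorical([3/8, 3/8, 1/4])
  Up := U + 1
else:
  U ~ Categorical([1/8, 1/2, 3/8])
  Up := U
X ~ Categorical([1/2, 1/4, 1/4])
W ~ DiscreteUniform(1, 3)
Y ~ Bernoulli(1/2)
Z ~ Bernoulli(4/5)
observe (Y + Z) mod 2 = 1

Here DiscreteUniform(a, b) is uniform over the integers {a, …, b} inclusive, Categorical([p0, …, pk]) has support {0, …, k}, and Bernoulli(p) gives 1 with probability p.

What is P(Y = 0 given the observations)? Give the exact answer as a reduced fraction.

P(Y = 0 | obs) = 4/5

Enumerate traces; 216 have nonzero weight after conditioning:
  (V=1, U=0, X=0, W=1, Y=0, Z=1) weight 1/480
  (V=1, U=0, X=0, W=1, Y=1, Z=0) weight 1/1920
  (V=1, U=0, X=0, W=2, Y=0, Z=1) weight 1/480
  (V=1, U=0, X=0, W=2, Y=1, Z=0) weight 1/1920
  (V=1, U=0, X=0, W=3, Y=0, Z=1) weight 1/480
  (V=1, U=0, X=0, W=3, Y=1, Z=0) weight 1/1920
  (V=1, U=0, X=1, W=1, Y=0, Z=1) weight 1/960
  (V=1, U=0, X=1, W=1, Y=1, Z=0) weight 1/3840
  … 208 more
Group by Y:
  weight(Y=0) = 2/5
  weight(Y=1) = 1/10
Total weight = 2/5 + 1/10 = 1/2
P(Y=0 | obs) = 2/5 / 1/2 = 4/5
P(Y=1 | obs) = 1/10 / 1/2 = 1/5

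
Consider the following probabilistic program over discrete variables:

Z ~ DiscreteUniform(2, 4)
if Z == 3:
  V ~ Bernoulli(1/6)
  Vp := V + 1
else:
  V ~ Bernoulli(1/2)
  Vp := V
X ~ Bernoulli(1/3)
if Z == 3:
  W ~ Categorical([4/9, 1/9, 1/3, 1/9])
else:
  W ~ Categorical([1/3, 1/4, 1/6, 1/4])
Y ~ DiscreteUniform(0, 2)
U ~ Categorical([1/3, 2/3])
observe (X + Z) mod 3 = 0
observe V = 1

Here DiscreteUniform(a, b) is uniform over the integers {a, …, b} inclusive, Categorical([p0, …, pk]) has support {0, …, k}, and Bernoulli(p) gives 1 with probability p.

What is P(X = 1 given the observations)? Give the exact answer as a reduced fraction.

Enumerate traces; 48 have nonzero weight after conditioning:
  (Z=2, V=1, X=1, W=0, Y=0, U=0) weight 1/486
  (Z=2, V=1, X=1, W=0, Y=0, U=1) weight 1/243
  (Z=2, V=1, X=1, W=0, Y=1, U=0) weight 1/486
  (Z=2, V=1, X=1, W=0, Y=1, U=1) weight 1/243
  (Z=2, V=1, X=1, W=0, Y=2, U=0) weight 1/486
  (Z=2, V=1, X=1, W=0, Y=2, U=1) weight 1/243
  (Z=2, V=1, X=1, W=1, Y=0, U=0) weight 1/648
  (Z=2, V=1, X=1, W=1, Y=0, U=1) weight 1/324
  (Z=3, V=1, X=0, W=0, Y=0, U=0) weight 4/2187
  … 39 more
Group by X:
  weight(X=0) = 1/27
  weight(X=1) = 1/18
Total weight = 1/27 + 1/18 = 5/54
P(X=0 | obs) = 1/27 / 5/54 = 2/5
P(X=1 | obs) = 1/18 / 5/54 = 3/5

P(X = 1 | obs) = 3/5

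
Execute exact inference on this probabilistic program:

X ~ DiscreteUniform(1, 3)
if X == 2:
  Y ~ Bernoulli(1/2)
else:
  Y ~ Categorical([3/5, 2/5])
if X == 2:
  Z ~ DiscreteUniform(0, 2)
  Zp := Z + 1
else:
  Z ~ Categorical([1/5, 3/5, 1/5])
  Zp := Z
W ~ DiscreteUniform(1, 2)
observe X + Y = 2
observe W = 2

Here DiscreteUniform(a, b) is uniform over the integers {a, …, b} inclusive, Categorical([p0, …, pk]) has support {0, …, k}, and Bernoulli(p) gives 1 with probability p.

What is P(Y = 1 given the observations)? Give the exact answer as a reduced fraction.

Enumerate traces; 6 have nonzero weight after conditioning:
  (X=1, Y=1, Z=0, W=2) weight 1/75
  (X=1, Y=1, Z=1, W=2) weight 1/25
  (X=1, Y=1, Z=2, W=2) weight 1/75
  (X=2, Y=0, Z=0, W=2) weight 1/36
  (X=2, Y=0, Z=1, W=2) weight 1/36
  (X=2, Y=0, Z=2, W=2) weight 1/36
Group by Y:
  weight(Y=0) = 1/12
  weight(Y=1) = 1/15
Total weight = 1/12 + 1/15 = 3/20
P(Y=0 | obs) = 1/12 / 3/20 = 5/9
P(Y=1 | obs) = 1/15 / 3/20 = 4/9

P(Y = 1 | obs) = 4/9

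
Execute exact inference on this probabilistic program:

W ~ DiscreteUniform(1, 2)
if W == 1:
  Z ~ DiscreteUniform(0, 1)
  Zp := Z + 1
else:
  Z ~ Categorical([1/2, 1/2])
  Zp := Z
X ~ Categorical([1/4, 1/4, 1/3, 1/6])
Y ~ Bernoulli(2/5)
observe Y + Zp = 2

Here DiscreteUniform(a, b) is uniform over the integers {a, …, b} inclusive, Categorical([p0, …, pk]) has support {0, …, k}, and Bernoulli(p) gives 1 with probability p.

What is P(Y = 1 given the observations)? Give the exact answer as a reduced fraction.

P(Y = 1 | obs) = 4/7

Enumerate traces; 12 have nonzero weight after conditioning:
  (W=1, Z=0, X=0, Y=1) weight 1/40
  (W=1, Z=0, X=1, Y=1) weight 1/40
  (W=1, Z=0, X=2, Y=1) weight 1/30
  (W=1, Z=0, X=3, Y=1) weight 1/60
  (W=1, Z=1, X=0, Y=0) weight 3/80
  (W=1, Z=1, X=1, Y=0) weight 3/80
  (W=1, Z=1, X=2, Y=0) weight 1/20
  (W=1, Z=1, X=3, Y=0) weight 1/40
  … 4 more
Group by Y:
  weight(Y=0) = 3/20
  weight(Y=1) = 1/5
Total weight = 3/20 + 1/5 = 7/20
P(Y=0 | obs) = 3/20 / 7/20 = 3/7
P(Y=1 | obs) = 1/5 / 7/20 = 4/7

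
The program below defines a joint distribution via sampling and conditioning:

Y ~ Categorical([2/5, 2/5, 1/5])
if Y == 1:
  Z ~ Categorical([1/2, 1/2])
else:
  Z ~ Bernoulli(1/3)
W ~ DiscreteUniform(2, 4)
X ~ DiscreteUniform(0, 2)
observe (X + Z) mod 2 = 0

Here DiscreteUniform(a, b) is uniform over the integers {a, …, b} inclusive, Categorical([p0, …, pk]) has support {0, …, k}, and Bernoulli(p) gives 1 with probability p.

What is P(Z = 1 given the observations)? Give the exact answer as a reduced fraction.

P(Z = 1 | obs) = 1/4

Enumerate traces; 27 have nonzero weight after conditioning:
  (Y=0, Z=0, W=2, X=0) weight 4/135
  (Y=0, Z=0, W=2, X=2) weight 4/135
  (Y=0, Z=0, W=3, X=0) weight 4/135
  (Y=0, Z=0, W=3, X=2) weight 4/135
  (Y=0, Z=0, W=4, X=0) weight 4/135
  (Y=0, Z=0, W=4, X=2) weight 4/135
  (Y=0, Z=1, W=2, X=1) weight 2/135
  (Y=0, Z=1, W=3, X=1) weight 2/135
  … 19 more
Group by Z:
  weight(Z=0) = 2/5
  weight(Z=1) = 2/15
Total weight = 2/5 + 2/15 = 8/15
P(Z=0 | obs) = 2/5 / 8/15 = 3/4
P(Z=1 | obs) = 2/15 / 8/15 = 1/4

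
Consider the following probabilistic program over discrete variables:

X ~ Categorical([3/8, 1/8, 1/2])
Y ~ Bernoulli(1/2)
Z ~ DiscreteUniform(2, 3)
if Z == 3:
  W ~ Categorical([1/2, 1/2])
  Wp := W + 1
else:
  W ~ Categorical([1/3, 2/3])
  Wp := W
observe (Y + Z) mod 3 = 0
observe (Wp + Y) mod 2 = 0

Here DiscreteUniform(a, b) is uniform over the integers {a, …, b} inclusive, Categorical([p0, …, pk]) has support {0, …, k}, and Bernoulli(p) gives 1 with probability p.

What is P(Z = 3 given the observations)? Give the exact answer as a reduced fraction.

P(Z = 3 | obs) = 3/7

Enumerate traces; 6 have nonzero weight after conditioning:
  (X=0, Y=0, Z=3, W=1) weight 3/64
  (X=0, Y=1, Z=2, W=1) weight 1/16
  (X=1, Y=0, Z=3, W=1) weight 1/64
  (X=1, Y=1, Z=2, W=1) weight 1/48
  (X=2, Y=0, Z=3, W=1) weight 1/16
  (X=2, Y=1, Z=2, W=1) weight 1/12
Group by Z:
  weight(Z=2) = 1/6
  weight(Z=3) = 1/8
Total weight = 1/6 + 1/8 = 7/24
P(Z=2 | obs) = 1/6 / 7/24 = 4/7
P(Z=3 | obs) = 1/8 / 7/24 = 3/7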